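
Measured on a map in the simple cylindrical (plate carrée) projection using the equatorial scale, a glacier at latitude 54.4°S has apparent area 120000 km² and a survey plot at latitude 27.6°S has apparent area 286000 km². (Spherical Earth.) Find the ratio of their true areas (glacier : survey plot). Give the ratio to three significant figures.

0.276

On the plate carrée, areal scale = h·k = 1 × sec φ, so true area = apparent × cos φ.
True area of glacier: 120000 × cos(54.4°) = 120000 × 0.5821 = 69850 km².
True area of survey plot: 286000 × cos(27.6°) = 286000 × 0.8862 = 253500 km².
Ratio = 69850 / 253500 ≈ 0.276.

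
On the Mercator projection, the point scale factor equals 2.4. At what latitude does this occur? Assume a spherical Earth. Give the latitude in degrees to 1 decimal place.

Mercator scale is k = sec φ = 1/cos φ.
1/cos φ = 2.4  ⇒  cos φ = 0.4167  ⇒  φ = arccos(0.4167) ≈ 65.4°.

65.4°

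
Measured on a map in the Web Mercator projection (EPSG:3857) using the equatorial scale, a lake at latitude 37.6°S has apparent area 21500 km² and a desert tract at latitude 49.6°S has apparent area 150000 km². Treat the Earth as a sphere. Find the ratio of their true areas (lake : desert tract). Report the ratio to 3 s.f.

0.214

Mercator's areal exaggeration is sec²φ; hence true area = (apparent area) · cos²φ.
True area of lake: 21500 × cos²(37.6°) = 21500 × 0.6277 = 13500 km².
True area of desert tract: 150000 × cos²(49.6°) = 150000 × 0.4201 = 63010 km².
Ratio = 13500 / 63010 ≈ 0.214.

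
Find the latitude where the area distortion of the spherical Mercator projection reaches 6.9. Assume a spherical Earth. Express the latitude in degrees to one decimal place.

67.6°

Mercator areal scale is sec²φ.
sec²φ = 6.9  ⇒  cos²φ = 0.1449  ⇒  cos φ = 0.3807.
φ = arccos(0.3807) ≈ 67.6°.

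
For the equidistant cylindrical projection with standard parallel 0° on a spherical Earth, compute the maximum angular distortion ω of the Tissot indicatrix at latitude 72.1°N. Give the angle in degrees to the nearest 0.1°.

64.0°

In the plate carrée (x = Rλ, y = Rφ), meridians are true-scale (h = 1) and parallels are stretched by k = sec φ.
At 72.1°: h = 1.000, k = 3.254; principal scales a = 3.254, b = 1.000.
sin(ω/2) = (a − b)/(a + b) = 2.254/4.254 = 0.5298, so ω = 2 arcsin(0.5298) ≈ 64.0°.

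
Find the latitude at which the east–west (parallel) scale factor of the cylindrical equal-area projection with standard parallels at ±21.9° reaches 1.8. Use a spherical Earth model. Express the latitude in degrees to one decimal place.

For cylindrical equal-area with standard parallel φ₀, h = cos φ / cos φ₀ and k = cos φ₀ / cos φ, so h·k = 1.
k = cos φ₀ / cos φ = 1.8  ⇒  cos φ = cos 21.9° / 1.8 = 0.5155.
φ = arccos(0.5155) ≈ 59.0°.

59.0°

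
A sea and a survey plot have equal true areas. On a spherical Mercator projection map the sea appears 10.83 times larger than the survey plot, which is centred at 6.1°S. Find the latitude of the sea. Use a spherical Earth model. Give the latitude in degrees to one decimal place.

72.4°

For equal true areas on Mercator, apparent areas scale as sec²φ, so the ratio is cos²φ₂ / cos²φ₁.
cos²φ₂ / cos²φ₁ = 10.83  ⇒  cos φ₁ = cos 6.1° / √10.83 = 0.9943/3.291 = 0.3021.
φ₁ = arccos(0.3021) ≈ 72.4°.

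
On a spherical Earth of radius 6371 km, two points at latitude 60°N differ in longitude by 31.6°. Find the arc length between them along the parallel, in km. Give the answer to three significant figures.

1760 km

Arc length along a parallel = R cos φ · Δλ (with Δλ in radians).
= 6371 × cos 60° × (31.6° × π/180) = 6371 × 0.5000 × 0.5515 ≈ 1760 km.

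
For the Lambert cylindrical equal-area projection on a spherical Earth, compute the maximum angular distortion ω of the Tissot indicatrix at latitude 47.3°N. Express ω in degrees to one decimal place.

43.4°

The Lambert cylindrical equal-area projection is the cylindrical equal-area projection with its standard parallel at the equator (φ₀ = 0). For cylindrical equal-area with standard parallel φ₀, h = cos φ / cos φ₀ and k = cos φ₀ / cos φ, so h·k = 1.
At 47.3°: h = 0.6782, k = 1.475; principal scales a = 1.475, b = 0.6782.
sin(ω/2) = (a − b)/(a + b) = 0.7964/2.153 = 0.3700, so ω = 2 arcsin(0.3700) ≈ 43.4°.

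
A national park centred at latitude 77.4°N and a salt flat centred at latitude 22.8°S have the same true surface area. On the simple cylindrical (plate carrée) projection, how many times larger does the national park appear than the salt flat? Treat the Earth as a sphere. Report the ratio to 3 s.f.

4.23

Plate carrée maps x = Rλ, y = Rφ. The meridian scale is h = 1 and the parallel scale is k = 1/cos φ = sec φ.
Areal scale at 77.4°: h·k = 1.000 × 4.584 = 4.584.
Areal scale at 22.8°: h·k = 1.000 × 1.085 = 1.085.
Ratio = 4.584/1.085 ≈ 4.23.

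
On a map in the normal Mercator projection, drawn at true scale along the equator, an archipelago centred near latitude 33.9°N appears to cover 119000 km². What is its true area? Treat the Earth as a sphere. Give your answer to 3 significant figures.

The Mercator projection is conformal; its linear scale factor is the same in every direction and equals sec φ = 1/cos φ.
Areal scale = k² = sec²φ = 1/cos²(33.9°) = 1/0.8300² = 1.452.
True area = apparent / (areal scale) = 119000 / 1.452 ≈ 82000 km².

82000 km²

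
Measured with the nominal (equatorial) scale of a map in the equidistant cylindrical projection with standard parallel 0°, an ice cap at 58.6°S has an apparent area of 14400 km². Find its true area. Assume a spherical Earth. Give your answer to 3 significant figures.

7500 km²

In the plate carrée (x = Rλ, y = Rφ), meridians are true-scale (h = 1) and parallels are stretched by k = sec φ.
Areal scale = h·k = 1 × sec φ; at 58.6°, h = 1.000, k = 1.919, so h·k = 1.919.
True area = apparent / (areal scale) = 14400 / 1.919 ≈ 7500 km².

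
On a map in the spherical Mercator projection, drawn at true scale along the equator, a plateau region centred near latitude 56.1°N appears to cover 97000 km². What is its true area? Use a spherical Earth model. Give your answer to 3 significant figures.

For Mercator, h = k = sec φ (a conformal cylindrical projection has a single point scale, 1/cos φ).
Areal scale = k² = sec²φ = 1/cos²(56.1°) = 1/0.5577² = 3.215.
True area = apparent / (areal scale) = 97000 / 3.215 ≈ 30200 km².

30200 km²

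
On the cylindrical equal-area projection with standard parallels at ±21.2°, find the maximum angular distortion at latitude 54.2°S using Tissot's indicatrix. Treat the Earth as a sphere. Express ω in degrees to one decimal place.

51.6°

For cylindrical equal-area with standard parallel φ₀, h = cos φ / cos φ₀ and k = cos φ₀ / cos φ, so h·k = 1.
At 54.2°: h = 0.6274, k = 1.594; principal scales a = 1.594, b = 0.6274.
sin(ω/2) = (a − b)/(a + b) = 0.9664/2.221 = 0.4351, so ω = 2 arcsin(0.4351) ≈ 51.6°.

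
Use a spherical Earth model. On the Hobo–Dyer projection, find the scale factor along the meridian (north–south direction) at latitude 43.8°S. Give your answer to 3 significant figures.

Hobo–Dyer is a cylindrical equal-area projection with standard parallels at ±37.5°. Cylindrical equal-area (φ₀ = 37.5°): h = cos φ / cos 37.5° along meridians, k = cos 37.5° / cos φ along parallels; h·k = 1.
h = cos 43.8° / cos 37.5° = 0.7218/0.7934 = 0.9098.

0.910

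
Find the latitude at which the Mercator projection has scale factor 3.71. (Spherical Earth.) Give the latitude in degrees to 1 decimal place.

Mercator scale is k = sec φ = 1/cos φ.
1/cos φ = 3.71  ⇒  cos φ = 0.2695  ⇒  φ = arccos(0.2695) ≈ 74.4°.

74.4°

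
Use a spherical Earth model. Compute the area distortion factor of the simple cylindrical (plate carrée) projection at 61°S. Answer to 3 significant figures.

For the equirectangular projection with φ₀ = 0 (plate carrée), h = 1 along meridians and k = sec φ along parallels.
Areal scale = h·k = 1 × sec φ; at 61°, h = 1.000, k = 2.063, so h·k = 2.063.

2.06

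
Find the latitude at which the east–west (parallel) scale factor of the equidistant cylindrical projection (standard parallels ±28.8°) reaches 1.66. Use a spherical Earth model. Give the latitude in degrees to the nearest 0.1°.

The equidistant cylindrical projection with φ₀ = 28.8° has h = 1 (meridians true) and k = cos φ₀ / cos φ along parallels.
k = cos φ₀ / cos φ = 1.66  ⇒  cos φ = cos 28.8° / 1.66 = 0.5279.
φ = arccos(0.5279) ≈ 58.1°.

58.1°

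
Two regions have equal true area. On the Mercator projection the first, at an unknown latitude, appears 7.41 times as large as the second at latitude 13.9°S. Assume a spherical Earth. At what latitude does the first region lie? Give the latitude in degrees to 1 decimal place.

Mercator areal scale is sec²φ, so apparent-area ratio = sec²φ₁ / sec²φ₂ = cos²φ₂ / cos²φ₁.
cos²φ₂ / cos²φ₁ = 7.41  ⇒  cos φ₁ = cos 13.9° / √7.41 = 0.9707/2.722 = 0.3566.
φ₁ = arccos(0.3566) ≈ 69.1°.

69.1°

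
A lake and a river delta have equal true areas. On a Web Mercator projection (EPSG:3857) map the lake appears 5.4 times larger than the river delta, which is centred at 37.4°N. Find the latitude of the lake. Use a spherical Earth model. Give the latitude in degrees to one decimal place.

70.0°

For equal true areas on Mercator, apparent areas scale as sec²φ, so the ratio is cos²φ₂ / cos²φ₁.
cos²φ₂ / cos²φ₁ = 5.4  ⇒  cos φ₁ = cos 37.4° / √5.4 = 0.7944/2.324 = 0.3419.
φ₁ = arccos(0.3419) ≈ 70.0°.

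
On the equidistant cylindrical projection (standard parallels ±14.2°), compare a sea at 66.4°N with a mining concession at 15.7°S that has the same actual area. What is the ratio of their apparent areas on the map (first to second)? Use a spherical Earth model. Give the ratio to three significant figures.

In the equirectangular projection with standard parallel φ₀ = 14.2° (x = Rλ cos φ₀, y = Rφ), meridians are true-scale (h = 1) and the parallel scale is k = cos φ₀ / cos φ.
Areal scale at 66.4°: h·k = 1.000 × 2.422 = 2.422.
Areal scale at 15.7°: h·k = 1.000 × 1.007 = 1.007.
Ratio = 2.422/1.007 ≈ 2.40.

2.40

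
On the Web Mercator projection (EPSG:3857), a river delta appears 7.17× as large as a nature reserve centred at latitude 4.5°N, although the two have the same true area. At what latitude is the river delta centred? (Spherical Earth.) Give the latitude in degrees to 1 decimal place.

68.1°

For equal true areas on Mercator, apparent areas scale as sec²φ, so the ratio is cos²φ₂ / cos²φ₁.
cos²φ₂ / cos²φ₁ = 7.17  ⇒  cos φ₁ = cos 4.5° / √7.17 = 0.9969/2.678 = 0.3723.
φ₁ = arccos(0.3723) ≈ 68.1°.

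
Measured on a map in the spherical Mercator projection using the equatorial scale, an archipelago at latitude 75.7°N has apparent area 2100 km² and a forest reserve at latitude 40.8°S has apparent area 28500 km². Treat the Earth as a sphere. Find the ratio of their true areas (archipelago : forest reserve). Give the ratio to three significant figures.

0.00784

On Mercator the areal scale is sec²φ, so true area = apparent × cos²φ.
True area of archipelago: 2100 × cos²(75.7°) = 2100 × 0.06101 = 128.1 km².
True area of forest reserve: 28500 × cos²(40.8°) = 28500 × 0.5730 = 16330 km².
Ratio = 128.1 / 16330 ≈ 0.00784.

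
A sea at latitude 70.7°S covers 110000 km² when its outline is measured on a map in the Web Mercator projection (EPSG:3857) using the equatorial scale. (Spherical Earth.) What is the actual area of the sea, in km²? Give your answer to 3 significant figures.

12000 km²

For Mercator, h = k = sec φ (a conformal cylindrical projection has a single point scale, 1/cos φ).
Areal scale = k² = sec²φ = 1/cos²(70.7°) = 1/0.3305² = 9.154.
True area = apparent / (areal scale) = 110000 / 9.154 ≈ 12000 km².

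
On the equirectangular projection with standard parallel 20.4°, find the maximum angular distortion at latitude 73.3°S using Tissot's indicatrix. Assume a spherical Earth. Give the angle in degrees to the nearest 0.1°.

64.1°

The equidistant cylindrical projection with φ₀ = 20.4° has h = 1 (meridians true) and k = cos φ₀ / cos φ along parallels.
At 73.3°: h = 1.000, k = 3.262; principal scales a = 3.262, b = 1.000.
sin(ω/2) = (a − b)/(a + b) = 2.262/4.262 = 0.5307, so ω = 2 arcsin(0.5307) ≈ 64.1°.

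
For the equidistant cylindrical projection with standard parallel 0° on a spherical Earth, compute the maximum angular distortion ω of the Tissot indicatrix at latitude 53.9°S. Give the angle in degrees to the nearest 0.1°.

In the plate carrée (x = Rλ, y = Rφ), meridians are true-scale (h = 1) and parallels are stretched by k = sec φ.
At 53.9°: h = 1.000, k = 1.697; principal scales a = 1.697, b = 1.000.
sin(ω/2) = (a − b)/(a + b) = 0.6972/2.697 = 0.2585, so ω = 2 arcsin(0.2585) ≈ 30.0°.

30.0°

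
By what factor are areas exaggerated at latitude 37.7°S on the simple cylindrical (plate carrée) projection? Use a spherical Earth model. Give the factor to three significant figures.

Plate carrée maps x = Rλ, y = Rφ. The meridian scale is h = 1 and the parallel scale is k = 1/cos φ = sec φ.
Areal scale = h·k = 1 × sec φ; at 37.7°, h = 1.000, k = 1.264, so h·k = 1.264.

1.26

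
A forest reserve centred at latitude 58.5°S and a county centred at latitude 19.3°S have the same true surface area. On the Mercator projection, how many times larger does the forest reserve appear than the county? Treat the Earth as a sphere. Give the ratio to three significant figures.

On Mercator, area is exaggerated by sec²φ = 1/cos²φ.
At 58.5°: sec²(58.5°) = 1/0.5225² = 3.663.
At 19.3°: sec²(19.3°) = 1/0.9438² = 1.123.
Ratio = 3.663/1.123 = cos²(19.3°)/cos²(58.5°) ≈ 3.26.

3.26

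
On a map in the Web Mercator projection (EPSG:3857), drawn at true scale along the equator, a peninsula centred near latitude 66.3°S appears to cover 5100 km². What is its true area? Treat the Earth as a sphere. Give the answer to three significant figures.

The Mercator projection is conformal; its linear scale factor is the same in every direction and equals sec φ = 1/cos φ.
Areal scale = k² = sec²φ = 1/cos²(66.3°) = 1/0.4019² = 6.190.
True area = apparent / (areal scale) = 5100 / 6.190 ≈ 824 km².

824 km²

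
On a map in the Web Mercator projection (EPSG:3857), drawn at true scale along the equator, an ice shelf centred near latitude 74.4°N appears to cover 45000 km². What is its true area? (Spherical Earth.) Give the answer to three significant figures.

The Mercator projection is conformal; its linear scale factor is the same in every direction and equals sec φ = 1/cos φ.
Areal scale = k² = sec²φ = 1/cos²(74.4°) = 1/0.2689² = 13.83.
True area = apparent / (areal scale) = 45000 / 13.83 ≈ 3250 km².

3250 km²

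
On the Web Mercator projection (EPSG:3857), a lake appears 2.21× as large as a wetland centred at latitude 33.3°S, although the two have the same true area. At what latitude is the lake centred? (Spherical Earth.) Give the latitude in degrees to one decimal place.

Mercator areal scale is sec²φ, so apparent-area ratio = sec²φ₁ / sec²φ₂ = cos²φ₂ / cos²φ₁.
cos²φ₂ / cos²φ₁ = 2.21  ⇒  cos φ₁ = cos 33.3° / √2.21 = 0.8358/1.487 = 0.5622.
φ₁ = arccos(0.5622) ≈ 55.8°.

55.8°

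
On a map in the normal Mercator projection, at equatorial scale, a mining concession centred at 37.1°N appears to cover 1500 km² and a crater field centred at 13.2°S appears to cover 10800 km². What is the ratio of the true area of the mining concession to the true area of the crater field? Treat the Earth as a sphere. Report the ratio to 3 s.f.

On Mercator the areal scale is sec²φ, so true area = apparent × cos²φ.
True area of mining concession: 1500 × cos²(37.1°) = 1500 × 0.6361 = 954.2 km².
True area of crater field: 10800 × cos²(13.2°) = 10800 × 0.9479 = 10240 km².
Ratio = 954.2 / 10240 ≈ 0.0932.

0.0932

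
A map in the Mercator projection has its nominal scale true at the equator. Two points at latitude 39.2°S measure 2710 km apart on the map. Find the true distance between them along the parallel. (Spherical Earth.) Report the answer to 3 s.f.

2100 km

For Mercator, h = k = sec φ (a conformal cylindrical projection has a single point scale, 1/cos φ).
Along the parallel at 39.2°, map distances are exaggerated by k = sec 39.2° = 1.290.
True distance = 2710 / 1.290 = 2710 × cos 39.2° ≈ 2100 km.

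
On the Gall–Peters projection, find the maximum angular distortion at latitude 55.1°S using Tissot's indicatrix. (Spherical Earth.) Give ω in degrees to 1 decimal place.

24.1°

Gall–Peters is a cylindrical equal-area projection with standard parallels at ±45°. A cylindrical equal-area projection with standard parallel φ₀ has meridian scale h = cos φ / cos φ₀ and parallel scale k = cos φ₀ / cos φ (so areas are preserved, h·k = 1).
At 55.1°: h = 0.8091, k = 1.236; principal scales a = 1.236, b = 0.8091.
sin(ω/2) = (a − b)/(a + b) = 0.4267/2.045 = 0.2087, so ω = 2 arcsin(0.2087) ≈ 24.1°.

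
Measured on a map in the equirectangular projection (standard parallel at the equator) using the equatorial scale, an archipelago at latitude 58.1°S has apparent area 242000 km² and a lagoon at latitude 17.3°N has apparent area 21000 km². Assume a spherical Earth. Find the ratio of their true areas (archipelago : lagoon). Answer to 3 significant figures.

6.38

On the plate carrée, areal scale = h·k = 1 × sec φ, so true area = apparent × cos φ.
True area of archipelago: 242000 × cos(58.1°) = 242000 × 0.5284 = 127900 km².
True area of lagoon: 21000 × cos(17.3°) = 21000 × 0.9548 = 20050 km².
Ratio = 127900 / 20050 ≈ 6.38.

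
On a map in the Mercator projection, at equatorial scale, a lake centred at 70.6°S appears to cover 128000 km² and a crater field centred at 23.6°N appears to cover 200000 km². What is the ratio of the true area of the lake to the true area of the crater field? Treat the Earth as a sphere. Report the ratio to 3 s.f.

0.0841

Since Mercator area scale is 1/cos²φ, the true area equals the apparent area multiplied by cos²φ.
True area of lake: 128000 × cos²(70.6°) = 128000 × 0.1103 = 14120 km².
True area of crater field: 200000 × cos²(23.6°) = 200000 × 0.8397 = 167900 km².
Ratio = 14120 / 167900 ≈ 0.0841.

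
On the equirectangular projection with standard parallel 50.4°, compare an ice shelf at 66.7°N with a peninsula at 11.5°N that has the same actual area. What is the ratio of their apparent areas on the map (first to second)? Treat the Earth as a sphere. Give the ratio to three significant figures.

2.48

With standard parallel φ₀ = 50.4°, the equirectangular projection gives x = Rλ cos φ₀, y = Rφ, so h = 1 and k = cos 50.4° / cos φ.
Areal scale at 66.7°: h·k = 1.000 × 1.612 = 1.612.
Areal scale at 11.5°: h·k = 1.000 × 0.6505 = 0.6505.
Ratio = 1.612/0.6505 ≈ 2.48.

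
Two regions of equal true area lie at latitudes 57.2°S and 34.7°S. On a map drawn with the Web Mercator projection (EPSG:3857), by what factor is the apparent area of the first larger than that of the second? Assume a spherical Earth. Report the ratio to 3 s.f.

On Mercator, area is exaggerated by sec²φ = 1/cos²φ.
At 57.2°: sec²(57.2°) = 1/0.5417² = 3.408.
At 34.7°: sec²(34.7°) = 1/0.8221² = 1.479.
Ratio = 3.408/1.479 = cos²(34.7°)/cos²(57.2°) ≈ 2.30.

2.30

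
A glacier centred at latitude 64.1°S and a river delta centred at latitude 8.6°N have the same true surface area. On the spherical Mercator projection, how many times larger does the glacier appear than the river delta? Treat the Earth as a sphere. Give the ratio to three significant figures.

5.12

Mercator areal scale is sec²φ.
At 64.1°: sec²(64.1°) = 1/0.4368² = 5.241.
At 8.6°: sec²(8.6°) = 1/0.9888² = 1.023.
Ratio = 5.241/1.023 = cos²(8.6°)/cos²(64.1°) ≈ 5.12.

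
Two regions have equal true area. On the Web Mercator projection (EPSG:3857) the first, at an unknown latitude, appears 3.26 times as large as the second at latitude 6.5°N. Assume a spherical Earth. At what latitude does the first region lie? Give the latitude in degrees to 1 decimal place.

56.6°

On Mercator, (apparent₁)/(apparent₂) = sec²φ₁ / sec²φ₂ when true areas are equal.
cos²φ₂ / cos²φ₁ = 3.26  ⇒  cos φ₁ = cos 6.5° / √3.26 = 0.9936/1.806 = 0.5503.
φ₁ = arccos(0.5503) ≈ 56.6°.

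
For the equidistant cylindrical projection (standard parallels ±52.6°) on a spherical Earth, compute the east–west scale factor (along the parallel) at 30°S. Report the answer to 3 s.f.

The equidistant cylindrical projection with φ₀ = 52.6° has h = 1 (meridians true) and k = cos φ₀ / cos φ along parallels.
k = cos 52.6° / cos 30° = 0.6074/0.8660 = 0.7013.

0.701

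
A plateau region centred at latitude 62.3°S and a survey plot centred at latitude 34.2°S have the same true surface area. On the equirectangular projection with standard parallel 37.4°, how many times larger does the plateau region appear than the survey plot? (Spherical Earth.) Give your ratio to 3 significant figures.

1.78

In the equirectangular projection with standard parallel φ₀ = 37.4° (x = Rλ cos φ₀, y = Rφ), meridians are true-scale (h = 1) and the parallel scale is k = cos φ₀ / cos φ.
Areal scale at 62.3°: h·k = 1.000 × 1.709 = 1.709.
Areal scale at 34.2°: h·k = 1.000 × 0.9605 = 0.9605.
Ratio = 1.709/0.9605 ≈ 1.78.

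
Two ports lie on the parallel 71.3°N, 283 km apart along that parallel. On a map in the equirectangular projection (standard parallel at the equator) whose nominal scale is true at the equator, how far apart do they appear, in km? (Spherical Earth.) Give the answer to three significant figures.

883 km

Plate carrée maps x = Rλ, y = Rφ. The meridian scale is h = 1 and the parallel scale is k = 1/cos φ = sec φ.
Along the parallel, k = sec 71.3° = 1/0.3206 = 3.119.
Map distance = 283 × 3.119 ≈ 883 km.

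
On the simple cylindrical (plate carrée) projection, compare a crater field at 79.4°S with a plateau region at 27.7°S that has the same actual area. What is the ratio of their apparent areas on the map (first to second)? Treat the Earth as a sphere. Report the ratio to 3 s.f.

Plate carrée maps x = Rλ, y = Rφ. The meridian scale is h = 1 and the parallel scale is k = 1/cos φ = sec φ.
Areal scale at 79.4°: h·k = 1.000 × 5.436 = 5.436.
Areal scale at 27.7°: h·k = 1.000 × 1.129 = 1.129.
Ratio = 5.436/1.129 ≈ 4.81.

4.81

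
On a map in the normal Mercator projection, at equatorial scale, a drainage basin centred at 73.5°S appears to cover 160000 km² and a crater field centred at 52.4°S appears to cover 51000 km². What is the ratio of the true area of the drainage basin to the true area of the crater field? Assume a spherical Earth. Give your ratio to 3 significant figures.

Since Mercator area scale is 1/cos²φ, the true area equals the apparent area multiplied by cos²φ.
True area of drainage basin: 160000 × cos²(73.5°) = 160000 × 0.08066 = 12910 km².
True area of crater field: 51000 × cos²(52.4°) = 51000 × 0.3723 = 18990 km².
Ratio = 12910 / 18990 ≈ 0.680.

0.680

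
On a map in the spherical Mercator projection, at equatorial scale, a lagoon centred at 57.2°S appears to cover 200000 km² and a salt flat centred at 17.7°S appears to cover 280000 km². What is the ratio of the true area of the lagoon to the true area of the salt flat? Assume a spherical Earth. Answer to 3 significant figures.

Since Mercator area scale is 1/cos²φ, the true area equals the apparent area multiplied by cos²φ.
True area of lagoon: 200000 × cos²(57.2°) = 200000 × 0.2934 = 58690 km².
True area of salt flat: 280000 × cos²(17.7°) = 280000 × 0.9076 = 254100 km².
Ratio = 58690 / 254100 ≈ 0.231.

0.231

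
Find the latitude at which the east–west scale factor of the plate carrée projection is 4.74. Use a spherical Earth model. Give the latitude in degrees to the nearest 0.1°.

77.8°

Plate carrée: h = 1, k = sec φ along parallels.
sec φ = 4.74  ⇒  cos φ = 0.2110  ⇒  φ ≈ 77.8°.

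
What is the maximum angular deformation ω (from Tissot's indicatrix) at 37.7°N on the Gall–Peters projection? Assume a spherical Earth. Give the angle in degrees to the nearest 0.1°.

Gall–Peters is a cylindrical equal-area projection with standard parallels at ±45°. For cylindrical equal-area with standard parallel φ₀, h = cos φ / cos φ₀ and k = cos φ₀ / cos φ, so h·k = 1.
At 37.7°: h = 1.119, k = 0.8937; principal scales a = 1.119, b = 0.8937.
sin(ω/2) = (a − b)/(a + b) = 0.2253/2.013 = 0.1119, so ω = 2 arcsin(0.1119) ≈ 12.9°.

12.9°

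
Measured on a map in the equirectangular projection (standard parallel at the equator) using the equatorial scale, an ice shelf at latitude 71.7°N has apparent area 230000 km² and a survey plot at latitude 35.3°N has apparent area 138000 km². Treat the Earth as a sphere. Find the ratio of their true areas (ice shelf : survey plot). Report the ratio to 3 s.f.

0.641

On the plate carrée, areal scale = h·k = 1 × sec φ, so true area = apparent × cos φ.
True area of ice shelf: 230000 × cos(71.7°) = 230000 × 0.3140 = 72220 km².
True area of survey plot: 138000 × cos(35.3°) = 138000 × 0.8161 = 112600 km².
Ratio = 72220 / 112600 ≈ 0.641.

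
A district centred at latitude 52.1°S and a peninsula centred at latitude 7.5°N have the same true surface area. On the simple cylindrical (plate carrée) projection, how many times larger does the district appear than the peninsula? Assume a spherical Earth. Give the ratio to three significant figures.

1.61

For the equirectangular projection with φ₀ = 0 (plate carrée), h = 1 along meridians and k = sec φ along parallels.
Areal scale at 52.1°: h·k = 1.000 × 1.628 = 1.628.
Areal scale at 7.5°: h·k = 1.000 × 1.009 = 1.009.
Ratio = 1.628/1.009 ≈ 1.61.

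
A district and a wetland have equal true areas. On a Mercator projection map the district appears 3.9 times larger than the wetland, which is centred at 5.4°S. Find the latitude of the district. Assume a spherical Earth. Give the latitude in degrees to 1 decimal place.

59.7°

For equal true areas on Mercator, apparent areas scale as sec²φ, so the ratio is cos²φ₂ / cos²φ₁.
cos²φ₂ / cos²φ₁ = 3.9  ⇒  cos φ₁ = cos 5.4° / √3.9 = 0.9956/1.975 = 0.5041.
φ₁ = arccos(0.5041) ≈ 59.7°.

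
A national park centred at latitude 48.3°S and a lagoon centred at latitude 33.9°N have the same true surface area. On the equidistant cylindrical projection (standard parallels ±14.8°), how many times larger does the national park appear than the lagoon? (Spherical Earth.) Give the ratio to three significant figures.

In the equirectangular projection with standard parallel φ₀ = 14.8° (x = Rλ cos φ₀, y = Rφ), meridians are true-scale (h = 1) and the parallel scale is k = cos φ₀ / cos φ.
Areal scale at 48.3°: h·k = 1.000 × 1.453 = 1.453.
Areal scale at 33.9°: h·k = 1.000 × 1.165 = 1.165.
Ratio = 1.453/1.165 ≈ 1.25.

1.25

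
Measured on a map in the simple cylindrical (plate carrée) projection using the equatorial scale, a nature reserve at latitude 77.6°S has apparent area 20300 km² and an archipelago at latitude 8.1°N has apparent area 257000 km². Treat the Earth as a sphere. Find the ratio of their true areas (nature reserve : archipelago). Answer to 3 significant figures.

0.0171

Plate carrée has h = 1 and k = sec φ, giving areal scale sec φ; true area = (apparent area) · cos φ.
True area of nature reserve: 20300 × cos(77.6°) = 20300 × 0.2147 = 4359 km².
True area of archipelago: 257000 × cos(8.1°) = 257000 × 0.9900 = 254400 km².
Ratio = 4359 / 254400 ≈ 0.0171.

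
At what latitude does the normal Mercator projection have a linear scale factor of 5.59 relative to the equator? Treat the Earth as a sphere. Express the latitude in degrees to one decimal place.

79.7°

Mercator scale is k = sec φ = 1/cos φ.
1/cos φ = 5.59  ⇒  cos φ = 0.1789  ⇒  φ = arccos(0.1789) ≈ 79.7°.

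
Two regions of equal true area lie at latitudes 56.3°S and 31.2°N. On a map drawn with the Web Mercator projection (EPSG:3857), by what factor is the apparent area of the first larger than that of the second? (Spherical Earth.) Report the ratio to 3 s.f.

Mercator areal scale is sec²φ.
At 56.3°: sec²(56.3°) = 1/0.5548² = 3.248.
At 31.2°: sec²(31.2°) = 1/0.8554² = 1.367.
Ratio = 3.248/1.367 = cos²(31.2°)/cos²(56.3°) ≈ 2.38.

2.38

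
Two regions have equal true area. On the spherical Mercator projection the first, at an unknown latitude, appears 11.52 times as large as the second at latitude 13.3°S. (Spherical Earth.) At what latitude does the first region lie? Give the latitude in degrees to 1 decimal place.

Mercator areal scale is sec²φ, so apparent-area ratio = sec²φ₁ / sec²φ₂ = cos²φ₂ / cos²φ₁.
cos²φ₂ / cos²φ₁ = 11.52  ⇒  cos φ₁ = cos 13.3° / √11.52 = 0.9732/3.394 = 0.2867.
φ₁ = arccos(0.2867) ≈ 73.3°.

73.3°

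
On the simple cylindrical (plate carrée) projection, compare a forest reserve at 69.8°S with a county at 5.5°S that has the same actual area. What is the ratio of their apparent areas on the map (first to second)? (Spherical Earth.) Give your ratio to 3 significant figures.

For the equirectangular projection with φ₀ = 0 (plate carrée), h = 1 along meridians and k = sec φ along parallels.
Areal scale at 69.8°: h·k = 1.000 × 2.896 = 2.896.
Areal scale at 5.5°: h·k = 1.000 × 1.005 = 1.005.
Ratio = 2.896/1.005 ≈ 2.88.

2.88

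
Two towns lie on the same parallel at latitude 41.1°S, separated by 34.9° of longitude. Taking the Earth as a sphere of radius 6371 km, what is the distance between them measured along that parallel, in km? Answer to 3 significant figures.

2920 km

Arc length along a parallel = R cos φ · Δλ (with Δλ in radians).
= 6371 × cos 41.1° × (34.9° × π/180) = 6371 × 0.7536 × 0.6091 ≈ 2920 km.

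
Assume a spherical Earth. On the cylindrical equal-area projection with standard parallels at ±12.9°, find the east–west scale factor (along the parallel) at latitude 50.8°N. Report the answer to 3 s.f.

1.54

For cylindrical equal-area with standard parallel φ₀, h = cos φ / cos φ₀ and k = cos φ₀ / cos φ, so h·k = 1.
k = cos 12.9° / cos 50.8° = 0.9748/0.6320 = 1.542.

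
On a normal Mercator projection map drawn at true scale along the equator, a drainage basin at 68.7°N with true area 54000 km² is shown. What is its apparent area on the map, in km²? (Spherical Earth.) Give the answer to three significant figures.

409000 km²

The Mercator projection is conformal; its linear scale factor is the same in every direction and equals sec φ = 1/cos φ.
Areal scale = k² = sec²φ = 1/cos²(68.7°) = 1/0.3633² = 7.579.
Apparent area = 54000 × 7.579 ≈ 409000 km².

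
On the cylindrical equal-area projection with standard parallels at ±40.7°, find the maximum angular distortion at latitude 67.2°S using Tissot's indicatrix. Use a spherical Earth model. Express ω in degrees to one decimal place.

71.7°

For cylindrical equal-area with standard parallel φ₀, h = cos φ / cos φ₀ and k = cos φ₀ / cos φ, so h·k = 1.
At 67.2°: h = 0.5111, k = 1.956; principal scales a = 1.956, b = 0.5111.
sin(ω/2) = (a − b)/(a + b) = 1.445/2.468 = 0.5857, so ω = 2 arcsin(0.5857) ≈ 71.7°.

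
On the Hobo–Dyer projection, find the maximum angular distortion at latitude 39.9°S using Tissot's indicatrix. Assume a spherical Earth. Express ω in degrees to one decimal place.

The Hobo–Dyer projection is cylindrical equal-area with φ₀ = 37.5°. A cylindrical equal-area projection with standard parallel φ₀ has meridian scale h = cos φ / cos φ₀ and parallel scale k = cos φ₀ / cos φ (so areas are preserved, h·k = 1).
At 39.9°: h = 0.9670, k = 1.034; principal scales a = 1.034, b = 0.9670.
sin(ω/2) = (a − b)/(a + b) = 0.06715/2.001 = 0.03355, so ω = 2 arcsin(0.03355) ≈ 3.8°.

3.8°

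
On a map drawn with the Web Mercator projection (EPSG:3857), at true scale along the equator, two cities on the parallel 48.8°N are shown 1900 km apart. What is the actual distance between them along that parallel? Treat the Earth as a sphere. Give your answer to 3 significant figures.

1250 km

For Mercator, h = k = sec φ (a conformal cylindrical projection has a single point scale, 1/cos φ).
Along the parallel at 48.8°, map distances are exaggerated by k = sec 48.8° = 1.518.
True distance = 1900 / 1.518 = 1900 × cos 48.8° ≈ 1250 km.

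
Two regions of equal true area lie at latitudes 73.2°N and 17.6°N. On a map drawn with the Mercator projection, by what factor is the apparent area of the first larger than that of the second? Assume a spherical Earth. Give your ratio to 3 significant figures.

10.9

Mercator is conformal with k = sec φ, so areal scale = k² = sec²φ.
At 73.2°: sec²(73.2°) = 1/0.2890² = 11.97.
At 17.6°: sec²(17.6°) = 1/0.9532² = 1.101.
Ratio = 11.97/1.101 = cos²(17.6°)/cos²(73.2°) ≈ 10.9.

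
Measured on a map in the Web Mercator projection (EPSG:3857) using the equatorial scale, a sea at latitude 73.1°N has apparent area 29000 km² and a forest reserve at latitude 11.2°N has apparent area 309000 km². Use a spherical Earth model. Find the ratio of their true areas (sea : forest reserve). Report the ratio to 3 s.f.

0.00824

On Mercator the areal scale is sec²φ, so true area = apparent × cos²φ.
True area of sea: 29000 × cos²(73.1°) = 29000 × 0.08451 = 2451 km².
True area of forest reserve: 309000 × cos²(11.2°) = 309000 × 0.9623 = 297300 km².
Ratio = 2451 / 297300 ≈ 0.00824.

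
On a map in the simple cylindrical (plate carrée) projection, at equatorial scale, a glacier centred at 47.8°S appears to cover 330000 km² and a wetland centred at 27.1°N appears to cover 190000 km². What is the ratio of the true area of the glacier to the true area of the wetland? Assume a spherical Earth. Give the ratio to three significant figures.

1.31

Plate carrée has h = 1 and k = sec φ, giving areal scale sec φ; true area = (apparent area) · cos φ.
True area of glacier: 330000 × cos(47.8°) = 330000 × 0.6717 = 221700 km².
True area of wetland: 190000 × cos(27.1°) = 190000 × 0.8902 = 169100 km².
Ratio = 221700 / 169100 ≈ 1.31.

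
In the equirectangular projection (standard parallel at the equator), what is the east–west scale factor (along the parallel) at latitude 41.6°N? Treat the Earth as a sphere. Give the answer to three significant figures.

1.34

In the plate carrée (x = Rλ, y = Rφ), meridians are true-scale (h = 1) and parallels are stretched by k = sec φ.
k = 1/cos 41.6° = 1/0.7478 = 1.337.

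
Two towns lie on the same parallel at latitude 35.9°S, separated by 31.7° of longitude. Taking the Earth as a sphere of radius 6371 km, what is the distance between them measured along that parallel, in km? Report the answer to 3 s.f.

2860 km

Arc length along a parallel = R cos φ · Δλ (with Δλ in radians).
= 6371 × cos 35.9° × (31.7° × π/180) = 6371 × 0.8100 × 0.5533 ≈ 2860 km.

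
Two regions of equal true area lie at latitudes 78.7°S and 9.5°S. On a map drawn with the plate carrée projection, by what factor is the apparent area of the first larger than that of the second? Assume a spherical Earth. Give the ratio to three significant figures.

5.03

For the equirectangular projection with φ₀ = 0 (plate carrée), h = 1 along meridians and k = sec φ along parallels.
Areal scale at 78.7°: h·k = 1.000 × 5.103 = 5.103.
Areal scale at 9.5°: h·k = 1.000 × 1.014 = 1.014.
Ratio = 5.103/1.014 ≈ 5.03.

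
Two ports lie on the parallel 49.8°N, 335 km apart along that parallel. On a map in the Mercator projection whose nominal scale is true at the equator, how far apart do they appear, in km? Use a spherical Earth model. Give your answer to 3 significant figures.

The Mercator projection is conformal; its linear scale factor is the same in every direction and equals sec φ = 1/cos φ.
Along the parallel, k = sec 49.8° = 1/0.6455 = 1.549.
Map distance = 335 × 1.549 ≈ 519 km.

519 km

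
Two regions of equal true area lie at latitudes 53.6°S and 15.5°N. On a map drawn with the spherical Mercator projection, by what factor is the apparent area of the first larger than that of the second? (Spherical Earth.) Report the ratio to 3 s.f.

Mercator areal scale is sec²φ.
At 53.6°: sec²(53.6°) = 1/0.5934² = 2.840.
At 15.5°: sec²(15.5°) = 1/0.9636² = 1.077.
Ratio = 2.840/1.077 = cos²(15.5°)/cos²(53.6°) ≈ 2.64.

2.64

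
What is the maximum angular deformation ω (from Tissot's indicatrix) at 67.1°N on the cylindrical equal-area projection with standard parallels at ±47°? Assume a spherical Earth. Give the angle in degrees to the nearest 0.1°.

61.2°

Cylindrical equal-area (φ₀ = 47°): h = cos φ / cos 47° along meridians, k = cos 47° / cos φ along parallels; h·k = 1.
At 67.1°: h = 0.5706, k = 1.753; principal scales a = 1.753, b = 0.5706.
sin(ω/2) = (a − b)/(a + b) = 1.182/2.323 = 0.5088, so ω = 2 arcsin(0.5088) ≈ 61.2°.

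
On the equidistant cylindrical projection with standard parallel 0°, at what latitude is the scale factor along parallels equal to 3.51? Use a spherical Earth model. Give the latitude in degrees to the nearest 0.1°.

Plate carrée: h = 1, k = sec φ along parallels.
sec φ = 3.51  ⇒  cos φ = 0.2849  ⇒  φ ≈ 73.4°.

73.4°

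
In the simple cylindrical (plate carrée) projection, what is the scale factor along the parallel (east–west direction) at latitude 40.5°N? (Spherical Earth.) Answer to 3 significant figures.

1.32

For the equirectangular projection with φ₀ = 0 (plate carrée), h = 1 along meridians and k = sec φ along parallels.
k = 1/cos 40.5° = 1/0.7604 = 1.315.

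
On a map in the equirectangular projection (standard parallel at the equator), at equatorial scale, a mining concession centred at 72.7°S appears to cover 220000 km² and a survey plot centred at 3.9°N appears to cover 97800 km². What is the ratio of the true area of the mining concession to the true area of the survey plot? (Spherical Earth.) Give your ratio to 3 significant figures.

Plate carrée has h = 1 and k = sec φ, giving areal scale sec φ; true area = (apparent area) · cos φ.
True area of mining concession: 220000 × cos(72.7°) = 220000 × 0.2974 = 65420 km².
True area of survey plot: 97800 × cos(3.9°) = 97800 × 0.9977 = 97570 km².
Ratio = 65420 / 97570 ≈ 0.670.

0.670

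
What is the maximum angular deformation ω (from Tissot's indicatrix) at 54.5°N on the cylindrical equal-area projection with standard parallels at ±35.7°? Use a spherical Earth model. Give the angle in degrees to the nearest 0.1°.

Cylindrical equal-area (φ₀ = 35.7°): h = cos φ / cos 35.7° along meridians, k = cos 35.7° / cos φ along parallels; h·k = 1.
At 54.5°: h = 0.7151, k = 1.398; principal scales a = 1.398, b = 0.7151.
sin(ω/2) = (a − b)/(a + b) = 0.6834/2.114 = 0.3233, so ω = 2 arcsin(0.3233) ≈ 37.7°.

37.7°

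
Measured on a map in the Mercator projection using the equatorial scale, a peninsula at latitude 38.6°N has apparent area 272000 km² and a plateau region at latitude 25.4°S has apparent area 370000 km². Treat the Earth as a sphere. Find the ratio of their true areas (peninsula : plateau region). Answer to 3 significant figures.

0.550

Since Mercator area scale is 1/cos²φ, the true area equals the apparent area multiplied by cos²φ.
True area of peninsula: 272000 × cos²(38.6°) = 272000 × 0.6108 = 166100 km².
True area of plateau region: 370000 × cos²(25.4°) = 370000 × 0.8160 = 301900 km².
Ratio = 166100 / 301900 ≈ 0.550.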